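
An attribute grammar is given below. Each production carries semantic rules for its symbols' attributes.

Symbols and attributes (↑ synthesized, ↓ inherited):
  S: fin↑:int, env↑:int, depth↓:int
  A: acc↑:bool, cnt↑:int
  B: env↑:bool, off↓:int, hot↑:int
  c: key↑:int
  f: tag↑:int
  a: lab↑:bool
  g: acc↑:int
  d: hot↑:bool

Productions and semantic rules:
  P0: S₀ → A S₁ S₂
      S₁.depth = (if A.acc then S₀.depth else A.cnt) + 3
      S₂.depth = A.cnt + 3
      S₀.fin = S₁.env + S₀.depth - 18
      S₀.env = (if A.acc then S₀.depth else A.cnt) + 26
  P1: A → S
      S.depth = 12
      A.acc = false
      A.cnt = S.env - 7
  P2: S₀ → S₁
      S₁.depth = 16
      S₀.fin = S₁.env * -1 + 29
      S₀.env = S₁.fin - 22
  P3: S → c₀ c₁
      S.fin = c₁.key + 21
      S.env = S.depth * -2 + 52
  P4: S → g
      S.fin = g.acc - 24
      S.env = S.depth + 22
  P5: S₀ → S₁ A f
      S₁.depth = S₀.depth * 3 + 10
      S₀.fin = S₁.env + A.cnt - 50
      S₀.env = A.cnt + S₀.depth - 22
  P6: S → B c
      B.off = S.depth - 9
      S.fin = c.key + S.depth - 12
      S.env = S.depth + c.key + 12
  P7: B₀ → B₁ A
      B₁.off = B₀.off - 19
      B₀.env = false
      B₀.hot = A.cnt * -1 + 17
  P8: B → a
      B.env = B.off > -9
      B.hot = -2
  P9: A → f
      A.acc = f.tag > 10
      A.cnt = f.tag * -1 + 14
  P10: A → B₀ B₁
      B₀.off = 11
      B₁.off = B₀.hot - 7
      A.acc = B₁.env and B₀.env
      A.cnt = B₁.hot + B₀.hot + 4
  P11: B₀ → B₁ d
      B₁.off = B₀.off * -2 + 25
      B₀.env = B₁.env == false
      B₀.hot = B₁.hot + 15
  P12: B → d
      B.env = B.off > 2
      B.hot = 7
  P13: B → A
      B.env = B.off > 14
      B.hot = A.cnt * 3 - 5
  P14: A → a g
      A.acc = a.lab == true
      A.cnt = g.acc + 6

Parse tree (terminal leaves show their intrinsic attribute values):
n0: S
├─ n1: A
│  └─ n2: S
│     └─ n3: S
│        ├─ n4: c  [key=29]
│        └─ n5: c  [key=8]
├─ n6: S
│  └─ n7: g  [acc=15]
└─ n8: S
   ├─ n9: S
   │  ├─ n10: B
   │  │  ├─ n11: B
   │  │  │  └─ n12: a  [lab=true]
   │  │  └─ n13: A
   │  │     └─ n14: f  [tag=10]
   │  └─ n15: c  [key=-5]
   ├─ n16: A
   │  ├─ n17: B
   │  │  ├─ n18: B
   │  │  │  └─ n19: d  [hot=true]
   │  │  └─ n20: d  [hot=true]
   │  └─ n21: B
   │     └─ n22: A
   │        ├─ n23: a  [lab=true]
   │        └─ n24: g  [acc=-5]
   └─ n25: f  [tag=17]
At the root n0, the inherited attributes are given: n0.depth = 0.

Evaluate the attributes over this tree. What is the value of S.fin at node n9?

1. n0.depth = 0  [given at root]
2. n2.depth = 12  [12]
3. n3.depth = 16  [16]
4. n4.key = 29  [terminal]
5. n5.key = 8  [terminal]
6. n3.fin = 29  [c₁.key + 21]
7. n3.env = 20  [S.depth * -2 + 52]
8. n2.fin = 9  [S₁.env * -1 + 29]
9. n2.env = 7  [S₁.fin - 22]
10. n1.acc = false  [false]
11. n1.cnt = 0  [S.env - 7]
12. n6.depth = 3  [(if A.acc then S₀.depth else A.cnt) + 3]
13. n7.acc = 15  [terminal]
14. n6.fin = -9  [g.acc - 24]
15. n6.env = 25  [S.depth + 22]
16. n8.depth = 3  [A.cnt + 3]
17. n9.depth = 19  [S₀.depth * 3 + 10]
18. n10.off = 10  [S.depth - 9]
19. n11.off = -9  [B₀.off - 19]
20. n12.lab = true  [terminal]
21. n11.env = false  [B.off > -9]
22. n11.hot = -2  [-2]
23. n14.tag = 10  [terminal]
24. n13.acc = false  [f.tag > 10]
25. n13.cnt = 4  [f.tag * -1 + 14]
26. n10.env = false  [false]
27. n10.hot = 13  [A.cnt * -1 + 17]
28. n15.key = -5  [terminal]
29. n9.fin = 2  [c.key + S.depth - 12]
30. n9.env = 26  [S.depth + c.key + 12]
31. n17.off = 11  [11]
32. n18.off = 3  [B₀.off * -2 + 25]
33. n19.hot = true  [terminal]
34. n18.env = true  [B.off > 2]
35. n18.hot = 7  [7]
36. n20.hot = true  [terminal]
37. n17.env = false  [B₁.env == false]
38. n17.hot = 22  [B₁.hot + 15]
39. n21.off = 15  [B₀.hot - 7]
40. n23.lab = true  [terminal]
41. n24.acc = -5  [terminal]
42. n22.acc = true  [a.lab == true]
43. n22.cnt = 1  [g.acc + 6]
44. n21.env = true  [B.off > 14]
45. n21.hot = -2  [A.cnt * 3 - 5]
46. n16.acc = false  [B₁.env and B₀.env]
47. n16.cnt = 24  [B₁.hot + B₀.hot + 4]
48. n25.tag = 17  [terminal]
49. n8.fin = 0  [S₁.env + A.cnt - 50]
50. n8.env = 5  [A.cnt + S₀.depth - 22]
51. n0.fin = 7  [S₁.env + S₀.depth - 18]
52. n0.env = 26  [(if A.acc then S₀.depth else A.cnt) + 26]

2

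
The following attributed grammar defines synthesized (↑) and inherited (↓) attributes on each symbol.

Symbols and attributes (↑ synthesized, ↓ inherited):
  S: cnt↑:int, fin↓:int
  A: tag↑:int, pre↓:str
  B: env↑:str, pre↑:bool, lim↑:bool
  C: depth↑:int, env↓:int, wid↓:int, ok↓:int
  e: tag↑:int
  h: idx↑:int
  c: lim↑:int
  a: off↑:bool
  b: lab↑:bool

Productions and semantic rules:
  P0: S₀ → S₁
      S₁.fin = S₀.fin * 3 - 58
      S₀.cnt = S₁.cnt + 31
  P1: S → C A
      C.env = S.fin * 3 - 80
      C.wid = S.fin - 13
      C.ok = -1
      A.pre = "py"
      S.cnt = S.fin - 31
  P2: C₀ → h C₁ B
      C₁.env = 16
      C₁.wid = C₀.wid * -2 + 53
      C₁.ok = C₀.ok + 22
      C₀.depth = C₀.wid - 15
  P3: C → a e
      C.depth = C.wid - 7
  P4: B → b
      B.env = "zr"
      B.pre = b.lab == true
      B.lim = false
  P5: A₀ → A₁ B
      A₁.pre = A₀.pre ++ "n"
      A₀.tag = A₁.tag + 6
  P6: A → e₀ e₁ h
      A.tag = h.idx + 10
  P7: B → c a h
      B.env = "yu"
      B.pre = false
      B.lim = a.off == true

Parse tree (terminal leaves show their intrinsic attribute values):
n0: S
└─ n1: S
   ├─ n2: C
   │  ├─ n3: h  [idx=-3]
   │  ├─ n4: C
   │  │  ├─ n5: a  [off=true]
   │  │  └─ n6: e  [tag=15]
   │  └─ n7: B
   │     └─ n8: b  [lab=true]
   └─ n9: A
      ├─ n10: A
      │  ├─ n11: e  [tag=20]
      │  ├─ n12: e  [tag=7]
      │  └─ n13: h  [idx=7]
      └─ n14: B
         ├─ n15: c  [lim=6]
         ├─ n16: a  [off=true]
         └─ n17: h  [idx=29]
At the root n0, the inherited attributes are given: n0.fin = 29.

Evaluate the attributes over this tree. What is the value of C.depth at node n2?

1

1. n0.fin = 29  [given at root]
2. n1.fin = 29  [S₀.fin * 3 - 58]
3. n2.env = 7  [S.fin * 3 - 80]
4. n2.wid = 16  [S.fin - 13]
5. n2.ok = -1  [-1]
6. n3.idx = -3  [terminal]
7. n4.env = 16  [16]
8. n4.wid = 21  [C₀.wid * -2 + 53]
9. n4.ok = 21  [C₀.ok + 22]
10. n5.off = true  [terminal]
11. n6.tag = 15  [terminal]
12. n4.depth = 14  [C.wid - 7]
13. n8.lab = true  [terminal]
14. n7.env = "zr"  ["zr"]
15. n7.pre = true  [b.lab == true]
16. n7.lim = false  [false]
17. n2.depth = 1  [C₀.wid - 15]
18. n9.pre = "py"  ["py"]
19. n10.pre = "pyn"  [A₀.pre ++ "n"]
20. n11.tag = 20  [terminal]
21. n12.tag = 7  [terminal]
22. n13.idx = 7  [terminal]
23. n10.tag = 17  [h.idx + 10]
24. n15.lim = 6  [terminal]
25. n16.off = true  [terminal]
26. n17.idx = 29  [terminal]
27. n14.env = "yu"  ["yu"]
28. n14.pre = false  [false]
29. n14.lim = true  [a.off == true]
30. n9.tag = 23  [A₁.tag + 6]
31. n1.cnt = -2  [S.fin - 31]
32. n0.cnt = 29  [S₁.cnt + 31]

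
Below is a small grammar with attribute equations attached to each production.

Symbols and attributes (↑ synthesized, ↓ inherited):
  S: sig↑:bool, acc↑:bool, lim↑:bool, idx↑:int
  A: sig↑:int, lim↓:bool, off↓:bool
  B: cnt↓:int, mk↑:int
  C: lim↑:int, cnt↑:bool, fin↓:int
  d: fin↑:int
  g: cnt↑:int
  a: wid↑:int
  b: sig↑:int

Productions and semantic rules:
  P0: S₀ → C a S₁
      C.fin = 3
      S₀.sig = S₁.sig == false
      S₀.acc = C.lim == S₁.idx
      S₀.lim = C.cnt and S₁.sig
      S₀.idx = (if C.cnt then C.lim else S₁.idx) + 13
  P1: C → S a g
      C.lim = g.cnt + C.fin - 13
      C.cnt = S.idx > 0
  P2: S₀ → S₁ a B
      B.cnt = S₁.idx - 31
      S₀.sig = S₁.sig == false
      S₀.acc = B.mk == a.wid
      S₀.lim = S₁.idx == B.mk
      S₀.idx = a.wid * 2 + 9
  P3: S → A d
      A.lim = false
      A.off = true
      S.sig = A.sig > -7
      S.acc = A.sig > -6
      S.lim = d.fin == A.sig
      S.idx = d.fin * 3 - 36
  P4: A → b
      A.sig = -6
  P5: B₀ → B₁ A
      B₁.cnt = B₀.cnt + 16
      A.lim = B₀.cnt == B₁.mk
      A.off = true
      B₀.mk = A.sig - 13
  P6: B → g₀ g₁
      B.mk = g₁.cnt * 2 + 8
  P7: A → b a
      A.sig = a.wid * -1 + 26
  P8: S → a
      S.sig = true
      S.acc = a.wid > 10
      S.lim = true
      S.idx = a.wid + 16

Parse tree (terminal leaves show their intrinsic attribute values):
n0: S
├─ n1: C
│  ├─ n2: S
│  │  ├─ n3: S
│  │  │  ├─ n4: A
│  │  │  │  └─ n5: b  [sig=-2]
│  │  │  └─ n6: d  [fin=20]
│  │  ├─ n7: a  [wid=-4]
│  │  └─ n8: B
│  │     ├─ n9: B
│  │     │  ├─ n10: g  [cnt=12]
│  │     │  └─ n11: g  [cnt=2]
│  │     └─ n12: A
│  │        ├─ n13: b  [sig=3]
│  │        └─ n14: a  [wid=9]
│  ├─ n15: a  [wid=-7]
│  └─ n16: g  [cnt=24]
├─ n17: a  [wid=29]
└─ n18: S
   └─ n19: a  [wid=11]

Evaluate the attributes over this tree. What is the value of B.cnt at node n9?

1. n1.fin = 3  [3]
2. n4.lim = false  [false]
3. n4.off = true  [true]
4. n5.sig = -2  [terminal]
5. n4.sig = -6  [-6]
6. n6.fin = 20  [terminal]
7. n3.sig = true  [A.sig > -7]
8. n3.acc = false  [A.sig > -6]
9. n3.lim = false  [d.fin == A.sig]
10. n3.idx = 24  [d.fin * 3 - 36]
11. n7.wid = -4  [terminal]
12. n8.cnt = -7  [S₁.idx - 31]
13. n9.cnt = 9  [B₀.cnt + 16]
14. n10.cnt = 12  [terminal]
15. n11.cnt = 2  [terminal]
16. n9.mk = 12  [g₁.cnt * 2 + 8]
17. n12.lim = false  [B₀.cnt == B₁.mk]
18. n12.off = true  [true]
19. n13.sig = 3  [terminal]
20. n14.wid = 9  [terminal]
21. n12.sig = 17  [a.wid * -1 + 26]
22. n8.mk = 4  [A.sig - 13]
23. n2.sig = false  [S₁.sig == false]
24. n2.acc = false  [B.mk == a.wid]
25. n2.lim = false  [S₁.idx == B.mk]
26. n2.idx = 1  [a.wid * 2 + 9]
27. n15.wid = -7  [terminal]
28. n16.cnt = 24  [terminal]
29. n1.lim = 14  [g.cnt + C.fin - 13]
30. n1.cnt = true  [S.idx > 0]
31. n17.wid = 29  [terminal]
32. n19.wid = 11  [terminal]
33. n18.sig = true  [true]
34. n18.acc = true  [a.wid > 10]
35. n18.lim = true  [true]
36. n18.idx = 27  [a.wid + 16]
37. n0.sig = false  [S₁.sig == false]
38. n0.acc = false  [C.lim == S₁.idx]
39. n0.lim = true  [C.cnt and S₁.sig]
40. n0.idx = 27  [(if C.cnt then C.lim else S₁.idx) + 13]

9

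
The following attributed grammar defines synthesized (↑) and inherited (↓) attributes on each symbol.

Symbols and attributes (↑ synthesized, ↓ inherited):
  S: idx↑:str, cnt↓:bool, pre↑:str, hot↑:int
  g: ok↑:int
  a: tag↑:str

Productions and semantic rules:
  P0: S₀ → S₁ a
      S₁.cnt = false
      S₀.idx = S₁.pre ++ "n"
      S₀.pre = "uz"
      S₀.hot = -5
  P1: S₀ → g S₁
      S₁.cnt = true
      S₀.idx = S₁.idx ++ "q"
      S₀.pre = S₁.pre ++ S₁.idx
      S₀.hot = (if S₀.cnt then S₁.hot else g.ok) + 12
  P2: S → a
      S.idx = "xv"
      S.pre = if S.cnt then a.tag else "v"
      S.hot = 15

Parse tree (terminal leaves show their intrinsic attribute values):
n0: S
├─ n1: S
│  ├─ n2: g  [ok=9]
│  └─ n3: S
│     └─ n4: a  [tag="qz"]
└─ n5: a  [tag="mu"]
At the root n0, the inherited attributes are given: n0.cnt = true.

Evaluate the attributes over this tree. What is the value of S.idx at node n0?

"qzxvn"

1. n0.cnt = true  [given at root]
2. n1.cnt = false  [false]
3. n2.ok = 9  [terminal]
4. n3.cnt = true  [true]
5. n4.tag = "qz"  [terminal]
6. n3.idx = "xv"  ["xv"]
7. n3.pre = "qz"  [if S.cnt then a.tag else "v"]
8. n3.hot = 15  [15]
9. n1.idx = "xvq"  [S₁.idx ++ "q"]
10. n1.pre = "qzxv"  [S₁.pre ++ S₁.idx]
11. n1.hot = 21  [(if S₀.cnt then S₁.hot else g.ok) + 12]
12. n5.tag = "mu"  [terminal]
13. n0.idx = "qzxvn"  [S₁.pre ++ "n"]
14. n0.pre = "uz"  ["uz"]
15. n0.hot = -5  [-5]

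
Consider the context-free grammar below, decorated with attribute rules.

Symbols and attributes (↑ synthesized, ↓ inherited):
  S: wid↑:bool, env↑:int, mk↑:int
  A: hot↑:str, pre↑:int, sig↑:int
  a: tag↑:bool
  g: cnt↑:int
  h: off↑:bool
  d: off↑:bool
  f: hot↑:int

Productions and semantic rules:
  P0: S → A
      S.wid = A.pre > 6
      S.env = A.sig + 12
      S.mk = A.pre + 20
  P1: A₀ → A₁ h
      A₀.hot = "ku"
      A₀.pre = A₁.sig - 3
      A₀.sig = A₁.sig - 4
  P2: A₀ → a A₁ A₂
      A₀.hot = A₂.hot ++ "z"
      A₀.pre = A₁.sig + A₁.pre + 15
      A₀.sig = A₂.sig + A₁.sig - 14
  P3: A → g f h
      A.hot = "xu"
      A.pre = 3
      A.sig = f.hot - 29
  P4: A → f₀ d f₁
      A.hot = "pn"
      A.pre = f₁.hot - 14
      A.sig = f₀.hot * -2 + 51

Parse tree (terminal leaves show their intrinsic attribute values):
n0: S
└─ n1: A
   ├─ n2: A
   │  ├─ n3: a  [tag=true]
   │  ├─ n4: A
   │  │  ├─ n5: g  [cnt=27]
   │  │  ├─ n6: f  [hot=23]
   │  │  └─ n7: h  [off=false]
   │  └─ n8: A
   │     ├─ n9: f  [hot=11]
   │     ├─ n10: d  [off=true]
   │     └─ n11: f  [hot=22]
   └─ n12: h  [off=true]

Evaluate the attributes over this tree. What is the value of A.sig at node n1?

1. n3.tag = true  [terminal]
2. n5.cnt = 27  [terminal]
3. n6.hot = 23  [terminal]
4. n7.off = false  [terminal]
5. n4.hot = "xu"  ["xu"]
6. n4.pre = 3  [3]
7. n4.sig = -6  [f.hot - 29]
8. n9.hot = 11  [terminal]
9. n10.off = true  [terminal]
10. n11.hot = 22  [terminal]
11. n8.hot = "pn"  ["pn"]
12. n8.pre = 8  [f₁.hot - 14]
13. n8.sig = 29  [f₀.hot * -2 + 51]
14. n2.hot = "pnz"  [A₂.hot ++ "z"]
15. n2.pre = 12  [A₁.sig + A₁.pre + 15]
16. n2.sig = 9  [A₂.sig + A₁.sig - 14]
17. n12.off = true  [terminal]
18. n1.hot = "ku"  ["ku"]
19. n1.pre = 6  [A₁.sig - 3]
20. n1.sig = 5  [A₁.sig - 4]
21. n0.wid = false  [A.pre > 6]
22. n0.env = 17  [A.sig + 12]
23. n0.mk = 26  [A.pre + 20]

5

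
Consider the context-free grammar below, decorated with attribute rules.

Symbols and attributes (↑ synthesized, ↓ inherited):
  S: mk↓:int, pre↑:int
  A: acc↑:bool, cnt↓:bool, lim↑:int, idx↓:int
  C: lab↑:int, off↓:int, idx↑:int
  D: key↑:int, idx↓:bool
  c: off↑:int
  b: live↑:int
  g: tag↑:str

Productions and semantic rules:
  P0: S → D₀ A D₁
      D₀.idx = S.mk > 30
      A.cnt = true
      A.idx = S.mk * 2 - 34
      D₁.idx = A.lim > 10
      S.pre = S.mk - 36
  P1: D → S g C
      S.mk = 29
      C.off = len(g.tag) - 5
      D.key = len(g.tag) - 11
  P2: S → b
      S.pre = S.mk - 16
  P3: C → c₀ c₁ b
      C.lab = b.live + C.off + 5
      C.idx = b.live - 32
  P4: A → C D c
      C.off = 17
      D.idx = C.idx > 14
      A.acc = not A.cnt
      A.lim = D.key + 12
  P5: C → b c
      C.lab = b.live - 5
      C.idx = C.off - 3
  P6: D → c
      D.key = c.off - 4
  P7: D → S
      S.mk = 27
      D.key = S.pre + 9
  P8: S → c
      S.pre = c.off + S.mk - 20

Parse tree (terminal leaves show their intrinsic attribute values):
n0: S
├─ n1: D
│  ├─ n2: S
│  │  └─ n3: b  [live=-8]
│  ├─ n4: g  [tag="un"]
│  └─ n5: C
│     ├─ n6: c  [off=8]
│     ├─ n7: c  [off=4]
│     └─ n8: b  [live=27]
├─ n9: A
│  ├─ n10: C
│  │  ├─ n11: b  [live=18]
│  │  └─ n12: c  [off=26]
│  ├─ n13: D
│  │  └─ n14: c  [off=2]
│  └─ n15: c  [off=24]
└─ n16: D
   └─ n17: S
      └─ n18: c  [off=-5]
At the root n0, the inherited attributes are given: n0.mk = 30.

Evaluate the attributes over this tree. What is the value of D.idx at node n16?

1. n0.mk = 30  [given at root]
2. n1.idx = false  [S.mk > 30]
3. n2.mk = 29  [29]
4. n3.live = -8  [terminal]
5. n2.pre = 13  [S.mk - 16]
6. n4.tag = "un"  [terminal]
7. n5.off = -3  [len(g.tag) - 5]
8. n6.off = 8  [terminal]
9. n7.off = 4  [terminal]
10. n8.live = 27  [terminal]
11. n5.lab = 29  [b.live + C.off + 5]
12. n5.idx = -5  [b.live - 32]
13. n1.key = -9  [len(g.tag) - 11]
14. n9.cnt = true  [true]
15. n9.idx = 26  [S.mk * 2 - 34]
16. n10.off = 17  [17]
17. n11.live = 18  [terminal]
18. n12.off = 26  [terminal]
19. n10.lab = 13  [b.live - 5]
20. n10.idx = 14  [C.off - 3]
21. n13.idx = false  [C.idx > 14]
22. n14.off = 2  [terminal]
23. n13.key = -2  [c.off - 4]
24. n15.off = 24  [terminal]
25. n9.acc = false  [not A.cnt]
26. n9.lim = 10  [D.key + 12]
27. n16.idx = false  [A.lim > 10]
28. n17.mk = 27  [27]
29. n18.off = -5  [terminal]
30. n17.pre = 2  [c.off + S.mk - 20]
31. n16.key = 11  [S.pre + 9]
32. n0.pre = -6  [S.mk - 36]

false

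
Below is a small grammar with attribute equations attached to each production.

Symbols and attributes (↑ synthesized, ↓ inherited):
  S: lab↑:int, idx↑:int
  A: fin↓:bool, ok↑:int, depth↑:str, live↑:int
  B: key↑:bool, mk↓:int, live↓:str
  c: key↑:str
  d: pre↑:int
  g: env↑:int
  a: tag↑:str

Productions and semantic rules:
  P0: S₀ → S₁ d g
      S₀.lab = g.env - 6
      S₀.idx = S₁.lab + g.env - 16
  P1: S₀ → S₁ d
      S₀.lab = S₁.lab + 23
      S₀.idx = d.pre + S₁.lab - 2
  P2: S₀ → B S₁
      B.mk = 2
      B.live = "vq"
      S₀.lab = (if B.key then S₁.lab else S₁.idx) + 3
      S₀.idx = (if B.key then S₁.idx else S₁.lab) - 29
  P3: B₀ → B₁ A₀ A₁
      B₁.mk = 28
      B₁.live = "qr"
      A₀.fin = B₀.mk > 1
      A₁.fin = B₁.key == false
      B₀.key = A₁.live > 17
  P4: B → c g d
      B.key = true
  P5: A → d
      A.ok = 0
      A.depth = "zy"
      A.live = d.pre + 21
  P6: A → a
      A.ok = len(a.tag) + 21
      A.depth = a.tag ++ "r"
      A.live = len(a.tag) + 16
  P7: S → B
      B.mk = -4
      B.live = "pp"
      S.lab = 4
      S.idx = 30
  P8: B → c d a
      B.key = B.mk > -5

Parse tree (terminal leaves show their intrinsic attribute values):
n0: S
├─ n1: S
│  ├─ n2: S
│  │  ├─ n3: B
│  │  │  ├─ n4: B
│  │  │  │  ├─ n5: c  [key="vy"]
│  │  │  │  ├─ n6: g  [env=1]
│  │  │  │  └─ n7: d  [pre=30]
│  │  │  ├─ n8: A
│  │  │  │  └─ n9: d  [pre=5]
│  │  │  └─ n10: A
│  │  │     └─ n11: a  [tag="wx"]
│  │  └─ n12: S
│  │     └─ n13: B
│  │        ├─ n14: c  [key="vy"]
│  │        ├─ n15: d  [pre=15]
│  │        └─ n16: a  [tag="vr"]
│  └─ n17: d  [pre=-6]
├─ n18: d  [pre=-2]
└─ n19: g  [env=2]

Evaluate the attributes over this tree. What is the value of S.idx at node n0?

1. n3.mk = 2  [2]
2. n3.live = "vq"  ["vq"]
3. n4.mk = 28  [28]
4. n4.live = "qr"  ["qr"]
5. n5.key = "vy"  [terminal]
6. n6.env = 1  [terminal]
7. n7.pre = 30  [terminal]
8. n4.key = true  [true]
9. n8.fin = true  [B₀.mk > 1]
10. n9.pre = 5  [terminal]
11. n8.ok = 0  [0]
12. n8.depth = "zy"  ["zy"]
13. n8.live = 26  [d.pre + 21]
14. n10.fin = false  [B₁.key == false]
15. n11.tag = "wx"  [terminal]
16. n10.ok = 23  [len(a.tag) + 21]
17. n10.depth = "wxr"  [a.tag ++ "r"]
18. n10.live = 18  [len(a.tag) + 16]
19. n3.key = true  [A₁.live > 17]
20. n13.mk = -4  [-4]
21. n13.live = "pp"  ["pp"]
22. n14.key = "vy"  [terminal]
23. n15.pre = 15  [terminal]
24. n16.tag = "vr"  [terminal]
25. n13.key = true  [B.mk > -5]
26. n12.lab = 4  [4]
27. n12.idx = 30  [30]
28. n2.lab = 7  [(if B.key then S₁.lab else S₁.idx) + 3]
29. n2.idx = 1  [(if B.key then S₁.idx else S₁.lab) - 29]
30. n17.pre = -6  [terminal]
31. n1.lab = 30  [S₁.lab + 23]
32. n1.idx = -1  [d.pre + S₁.lab - 2]
33. n18.pre = -2  [terminal]
34. n19.env = 2  [terminal]
35. n0.lab = -4  [g.env - 6]
36. n0.idx = 16  [S₁.lab + g.env - 16]

16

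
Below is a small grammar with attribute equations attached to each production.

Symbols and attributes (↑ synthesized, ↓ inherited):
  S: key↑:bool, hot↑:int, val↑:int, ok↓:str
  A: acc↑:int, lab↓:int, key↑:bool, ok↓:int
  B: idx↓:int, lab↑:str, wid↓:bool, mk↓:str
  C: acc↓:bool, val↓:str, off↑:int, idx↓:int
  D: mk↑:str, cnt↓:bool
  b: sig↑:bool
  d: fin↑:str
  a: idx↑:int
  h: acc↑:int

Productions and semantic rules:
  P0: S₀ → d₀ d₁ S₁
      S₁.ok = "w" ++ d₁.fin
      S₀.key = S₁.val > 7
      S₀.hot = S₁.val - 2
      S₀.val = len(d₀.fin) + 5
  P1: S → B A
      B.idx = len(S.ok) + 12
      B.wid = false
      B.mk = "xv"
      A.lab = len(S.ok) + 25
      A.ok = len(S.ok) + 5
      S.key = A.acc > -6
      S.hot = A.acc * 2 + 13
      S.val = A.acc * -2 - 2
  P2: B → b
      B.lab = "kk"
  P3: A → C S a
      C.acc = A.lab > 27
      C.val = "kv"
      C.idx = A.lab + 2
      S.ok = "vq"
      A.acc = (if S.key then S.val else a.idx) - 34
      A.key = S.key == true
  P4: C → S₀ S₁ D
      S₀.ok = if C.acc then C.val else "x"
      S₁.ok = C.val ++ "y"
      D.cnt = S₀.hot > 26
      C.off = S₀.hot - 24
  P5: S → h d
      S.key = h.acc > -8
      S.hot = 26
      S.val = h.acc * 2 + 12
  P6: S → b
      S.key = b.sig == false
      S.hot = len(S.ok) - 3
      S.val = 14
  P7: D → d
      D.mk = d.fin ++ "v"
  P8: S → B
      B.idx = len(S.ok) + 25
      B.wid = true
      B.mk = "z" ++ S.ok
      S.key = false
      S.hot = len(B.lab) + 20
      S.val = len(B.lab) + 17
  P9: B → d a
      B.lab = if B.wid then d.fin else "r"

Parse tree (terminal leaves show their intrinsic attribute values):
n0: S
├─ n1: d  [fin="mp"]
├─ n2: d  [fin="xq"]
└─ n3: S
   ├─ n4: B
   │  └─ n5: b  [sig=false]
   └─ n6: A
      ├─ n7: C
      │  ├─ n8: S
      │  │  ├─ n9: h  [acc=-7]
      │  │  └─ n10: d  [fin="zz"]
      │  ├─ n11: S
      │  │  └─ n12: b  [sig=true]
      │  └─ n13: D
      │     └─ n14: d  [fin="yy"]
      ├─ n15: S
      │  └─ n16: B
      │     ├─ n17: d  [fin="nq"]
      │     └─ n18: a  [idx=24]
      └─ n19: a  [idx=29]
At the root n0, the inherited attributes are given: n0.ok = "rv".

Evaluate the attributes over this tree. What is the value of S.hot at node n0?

1. n0.ok = "rv"  [given at root]
2. n1.fin = "mp"  [terminal]
3. n2.fin = "xq"  [terminal]
4. n3.ok = "wxq"  ["w" ++ d₁.fin]
5. n4.idx = 15  [len(S.ok) + 12]
6. n4.wid = false  [false]
7. n4.mk = "xv"  ["xv"]
8. n5.sig = false  [terminal]
9. n4.lab = "kk"  ["kk"]
10. n6.lab = 28  [len(S.ok) + 25]
11. n6.ok = 8  [len(S.ok) + 5]
12. n7.acc = true  [A.lab > 27]
13. n7.val = "kv"  ["kv"]
14. n7.idx = 30  [A.lab + 2]
15. n8.ok = "kv"  [if C.acc then C.val else "x"]
16. n9.acc = -7  [terminal]
17. n10.fin = "zz"  [terminal]
18. n8.key = true  [h.acc > -8]
19. n8.hot = 26  [26]
20. n8.val = -2  [h.acc * 2 + 12]
21. n11.ok = "kvy"  [C.val ++ "y"]
22. n12.sig = true  [terminal]
23. n11.key = false  [b.sig == false]
24. n11.hot = 0  [len(S.ok) - 3]
25. n11.val = 14  [14]
26. n13.cnt = false  [S₀.hot > 26]
27. n14.fin = "yy"  [terminal]
28. n13.mk = "yyv"  [d.fin ++ "v"]
29. n7.off = 2  [S₀.hot - 24]
30. n15.ok = "vq"  ["vq"]
31. n16.idx = 27  [len(S.ok) + 25]
32. n16.wid = true  [true]
33. n16.mk = "zvq"  ["z" ++ S.ok]
34. n17.fin = "nq"  [terminal]
35. n18.idx = 24  [terminal]
36. n16.lab = "nq"  [if B.wid then d.fin else "r"]
37. n15.key = false  [false]
38. n15.hot = 22  [len(B.lab) + 20]
39. n15.val = 19  [len(B.lab) + 17]
40. n19.idx = 29  [terminal]
41. n6.acc = -5  [(if S.key then S.val else a.idx) - 34]
42. n6.key = false  [S.key == true]
43. n3.key = true  [A.acc > -6]
44. n3.hot = 3  [A.acc * 2 + 13]
45. n3.val = 8  [A.acc * -2 - 2]
46. n0.key = true  [S₁.val > 7]
47. n0.hot = 6  [S₁.val - 2]
48. n0.val = 7  [len(d₀.fin) + 5]

6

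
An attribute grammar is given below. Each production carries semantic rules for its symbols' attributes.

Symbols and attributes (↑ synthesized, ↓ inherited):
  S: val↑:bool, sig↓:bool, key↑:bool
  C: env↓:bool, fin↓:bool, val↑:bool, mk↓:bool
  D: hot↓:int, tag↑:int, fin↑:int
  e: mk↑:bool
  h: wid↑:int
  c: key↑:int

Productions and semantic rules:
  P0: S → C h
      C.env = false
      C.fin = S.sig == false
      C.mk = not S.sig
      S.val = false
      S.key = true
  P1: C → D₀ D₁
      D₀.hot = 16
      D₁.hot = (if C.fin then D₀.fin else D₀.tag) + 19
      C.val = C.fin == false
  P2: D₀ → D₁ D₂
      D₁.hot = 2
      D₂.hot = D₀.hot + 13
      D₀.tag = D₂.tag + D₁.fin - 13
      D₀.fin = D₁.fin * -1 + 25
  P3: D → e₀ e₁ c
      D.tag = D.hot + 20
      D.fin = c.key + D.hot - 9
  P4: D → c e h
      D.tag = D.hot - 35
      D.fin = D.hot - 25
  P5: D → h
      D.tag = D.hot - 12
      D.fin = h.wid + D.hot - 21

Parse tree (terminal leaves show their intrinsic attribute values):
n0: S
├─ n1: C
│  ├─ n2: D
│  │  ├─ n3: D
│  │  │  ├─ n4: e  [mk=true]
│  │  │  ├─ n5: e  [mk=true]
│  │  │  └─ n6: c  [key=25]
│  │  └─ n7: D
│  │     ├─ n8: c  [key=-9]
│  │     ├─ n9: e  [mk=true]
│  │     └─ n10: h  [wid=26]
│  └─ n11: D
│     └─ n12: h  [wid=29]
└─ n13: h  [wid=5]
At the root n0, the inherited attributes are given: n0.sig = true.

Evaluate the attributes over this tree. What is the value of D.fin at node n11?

1. n0.sig = true  [given at root]
2. n1.env = false  [false]
3. n1.fin = false  [S.sig == false]
4. n1.mk = false  [not S.sig]
5. n2.hot = 16  [16]
6. n3.hot = 2  [2]
7. n4.mk = true  [terminal]
8. n5.mk = true  [terminal]
9. n6.key = 25  [terminal]
10. n3.tag = 22  [D.hot + 20]
11. n3.fin = 18  [c.key + D.hot - 9]
12. n7.hot = 29  [D₀.hot + 13]
13. n8.key = -9  [terminal]
14. n9.mk = true  [terminal]
15. n10.wid = 26  [terminal]
16. n7.tag = -6  [D.hot - 35]
17. n7.fin = 4  [D.hot - 25]
18. n2.tag = -1  [D₂.tag + D₁.fin - 13]
19. n2.fin = 7  [D₁.fin * -1 + 25]
20. n11.hot = 18  [(if C.fin then D₀.fin else D₀.tag) + 19]
21. n12.wid = 29  [terminal]
22. n11.tag = 6  [D.hot - 12]
23. n11.fin = 26  [h.wid + D.hot - 21]
24. n1.val = true  [C.fin == false]
25. n13.wid = 5  [terminal]
26. n0.val = false  [false]
27. n0.key = true  [true]

26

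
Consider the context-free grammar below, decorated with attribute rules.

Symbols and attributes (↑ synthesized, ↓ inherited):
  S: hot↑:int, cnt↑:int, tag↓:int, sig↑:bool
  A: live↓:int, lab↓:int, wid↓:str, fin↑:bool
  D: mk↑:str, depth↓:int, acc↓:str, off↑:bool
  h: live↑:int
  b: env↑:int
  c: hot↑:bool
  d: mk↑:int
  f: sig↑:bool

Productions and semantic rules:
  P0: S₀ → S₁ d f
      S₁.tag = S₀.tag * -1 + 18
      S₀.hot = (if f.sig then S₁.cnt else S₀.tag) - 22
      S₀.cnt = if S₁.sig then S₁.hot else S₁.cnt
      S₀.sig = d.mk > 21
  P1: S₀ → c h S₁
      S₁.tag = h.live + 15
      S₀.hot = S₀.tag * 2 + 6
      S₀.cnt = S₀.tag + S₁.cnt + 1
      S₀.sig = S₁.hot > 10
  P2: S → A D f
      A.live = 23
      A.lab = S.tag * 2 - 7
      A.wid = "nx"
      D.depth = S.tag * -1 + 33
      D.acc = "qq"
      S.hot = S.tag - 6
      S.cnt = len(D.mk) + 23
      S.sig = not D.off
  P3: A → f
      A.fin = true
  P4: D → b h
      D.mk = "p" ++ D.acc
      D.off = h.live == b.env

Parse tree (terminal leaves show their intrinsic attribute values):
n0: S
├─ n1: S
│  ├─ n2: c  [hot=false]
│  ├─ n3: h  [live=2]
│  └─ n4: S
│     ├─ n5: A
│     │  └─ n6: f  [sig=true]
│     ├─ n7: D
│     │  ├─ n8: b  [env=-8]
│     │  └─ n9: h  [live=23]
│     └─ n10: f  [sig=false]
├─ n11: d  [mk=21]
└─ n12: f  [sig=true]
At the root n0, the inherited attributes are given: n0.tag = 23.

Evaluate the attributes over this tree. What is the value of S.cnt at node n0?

-4

1. n0.tag = 23  [given at root]
2. n1.tag = -5  [S₀.tag * -1 + 18]
3. n2.hot = false  [terminal]
4. n3.live = 2  [terminal]
5. n4.tag = 17  [h.live + 15]
6. n5.live = 23  [23]
7. n5.lab = 27  [S.tag * 2 - 7]
8. n5.wid = "nx"  ["nx"]
9. n6.sig = true  [terminal]
10. n5.fin = true  [true]
11. n7.depth = 16  [S.tag * -1 + 33]
12. n7.acc = "qq"  ["qq"]
13. n8.env = -8  [terminal]
14. n9.live = 23  [terminal]
15. n7.mk = "pqq"  ["p" ++ D.acc]
16. n7.off = false  [h.live == b.env]
17. n10.sig = false  [terminal]
18. n4.hot = 11  [S.tag - 6]
19. n4.cnt = 26  [len(D.mk) + 23]
20. n4.sig = true  [not D.off]
21. n1.hot = -4  [S₀.tag * 2 + 6]
22. n1.cnt = 22  [S₀.tag + S₁.cnt + 1]
23. n1.sig = true  [S₁.hot > 10]
24. n11.mk = 21  [terminal]
25. n12.sig = true  [terminal]
26. n0.hot = 0  [(if f.sig then S₁.cnt else S₀.tag) - 22]
27. n0.cnt = -4  [if S₁.sig then S₁.hot else S₁.cnt]
28. n0.sig = false  [d.mk > 21]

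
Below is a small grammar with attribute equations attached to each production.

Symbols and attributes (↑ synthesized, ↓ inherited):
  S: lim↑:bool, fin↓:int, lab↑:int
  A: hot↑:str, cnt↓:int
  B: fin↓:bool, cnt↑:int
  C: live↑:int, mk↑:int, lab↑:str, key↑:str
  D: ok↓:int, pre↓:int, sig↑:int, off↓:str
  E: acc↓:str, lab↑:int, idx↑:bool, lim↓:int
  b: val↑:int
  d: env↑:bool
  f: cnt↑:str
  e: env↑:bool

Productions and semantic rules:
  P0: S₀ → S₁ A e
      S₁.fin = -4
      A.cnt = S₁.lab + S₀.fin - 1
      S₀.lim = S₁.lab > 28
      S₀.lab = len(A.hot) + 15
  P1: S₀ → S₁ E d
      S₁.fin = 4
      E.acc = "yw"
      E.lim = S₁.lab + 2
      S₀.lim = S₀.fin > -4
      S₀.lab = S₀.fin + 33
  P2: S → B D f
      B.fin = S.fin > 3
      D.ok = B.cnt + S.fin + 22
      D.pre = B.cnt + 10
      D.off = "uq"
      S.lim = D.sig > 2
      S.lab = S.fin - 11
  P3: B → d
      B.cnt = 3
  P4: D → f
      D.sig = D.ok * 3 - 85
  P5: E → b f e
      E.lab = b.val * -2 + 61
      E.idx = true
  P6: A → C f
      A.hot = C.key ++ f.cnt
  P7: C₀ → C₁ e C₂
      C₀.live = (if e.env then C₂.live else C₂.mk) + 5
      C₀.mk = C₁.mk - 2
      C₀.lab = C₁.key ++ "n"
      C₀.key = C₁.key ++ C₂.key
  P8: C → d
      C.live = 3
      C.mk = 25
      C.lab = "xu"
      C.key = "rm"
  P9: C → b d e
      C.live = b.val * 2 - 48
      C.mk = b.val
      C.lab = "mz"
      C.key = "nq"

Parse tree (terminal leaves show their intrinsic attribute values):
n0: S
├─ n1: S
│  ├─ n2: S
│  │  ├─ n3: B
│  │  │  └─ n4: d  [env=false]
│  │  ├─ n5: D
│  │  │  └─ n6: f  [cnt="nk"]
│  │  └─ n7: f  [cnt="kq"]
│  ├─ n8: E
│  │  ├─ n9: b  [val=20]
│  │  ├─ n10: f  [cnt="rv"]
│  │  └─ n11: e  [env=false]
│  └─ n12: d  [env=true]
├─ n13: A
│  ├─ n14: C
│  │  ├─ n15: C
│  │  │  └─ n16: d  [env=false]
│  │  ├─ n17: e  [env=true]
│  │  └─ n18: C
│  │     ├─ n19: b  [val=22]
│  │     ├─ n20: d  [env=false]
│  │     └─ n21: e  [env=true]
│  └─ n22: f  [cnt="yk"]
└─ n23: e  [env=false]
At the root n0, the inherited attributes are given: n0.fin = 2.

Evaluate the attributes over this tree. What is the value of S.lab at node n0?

1. n0.fin = 2  [given at root]
2. n1.fin = -4  [-4]
3. n2.fin = 4  [4]
4. n3.fin = true  [S.fin > 3]
5. n4.env = false  [terminal]
6. n3.cnt = 3  [3]
7. n5.ok = 29  [B.cnt + S.fin + 22]
8. n5.pre = 13  [B.cnt + 10]
9. n5.off = "uq"  ["uq"]
10. n6.cnt = "nk"  [terminal]
11. n5.sig = 2  [D.ok * 3 - 85]
12. n7.cnt = "kq"  [terminal]
13. n2.lim = false  [D.sig > 2]
14. n2.lab = -7  [S.fin - 11]
15. n8.acc = "yw"  ["yw"]
16. n8.lim = -5  [S₁.lab + 2]
17. n9.val = 20  [terminal]
18. n10.cnt = "rv"  [terminal]
19. n11.env = false  [terminal]
20. n8.lab = 21  [b.val * -2 + 61]
21. n8.idx = true  [true]
22. n12.env = true  [terminal]
23. n1.lim = false  [S₀.fin > -4]
24. n1.lab = 29  [S₀.fin + 33]
25. n13.cnt = 30  [S₁.lab + S₀.fin - 1]
26. n16.env = false  [terminal]
27. n15.live = 3  [3]
28. n15.mk = 25  [25]
29. n15.lab = "xu"  ["xu"]
30. n15.key = "rm"  ["rm"]
31. n17.env = true  [terminal]
32. n19.val = 22  [terminal]
33. n20.env = false  [terminal]
34. n21.env = true  [terminal]
35. n18.live = -4  [b.val * 2 - 48]
36. n18.mk = 22  [b.val]
37. n18.lab = "mz"  ["mz"]
38. n18.key = "nq"  ["nq"]
39. n14.live = 1  [(if e.env then C₂.live else C₂.mk) + 5]
40. n14.mk = 23  [C₁.mk - 2]
41. n14.lab = "rmn"  [C₁.key ++ "n"]
42. n14.key = "rmnq"  [C₁.key ++ C₂.key]
43. n22.cnt = "yk"  [terminal]
44. n13.hot = "rmnqyk"  [C.key ++ f.cnt]
45. n23.env = false  [terminal]
46. n0.lim = true  [S₁.lab > 28]
47. n0.lab = 21  [len(A.hot) + 15]

21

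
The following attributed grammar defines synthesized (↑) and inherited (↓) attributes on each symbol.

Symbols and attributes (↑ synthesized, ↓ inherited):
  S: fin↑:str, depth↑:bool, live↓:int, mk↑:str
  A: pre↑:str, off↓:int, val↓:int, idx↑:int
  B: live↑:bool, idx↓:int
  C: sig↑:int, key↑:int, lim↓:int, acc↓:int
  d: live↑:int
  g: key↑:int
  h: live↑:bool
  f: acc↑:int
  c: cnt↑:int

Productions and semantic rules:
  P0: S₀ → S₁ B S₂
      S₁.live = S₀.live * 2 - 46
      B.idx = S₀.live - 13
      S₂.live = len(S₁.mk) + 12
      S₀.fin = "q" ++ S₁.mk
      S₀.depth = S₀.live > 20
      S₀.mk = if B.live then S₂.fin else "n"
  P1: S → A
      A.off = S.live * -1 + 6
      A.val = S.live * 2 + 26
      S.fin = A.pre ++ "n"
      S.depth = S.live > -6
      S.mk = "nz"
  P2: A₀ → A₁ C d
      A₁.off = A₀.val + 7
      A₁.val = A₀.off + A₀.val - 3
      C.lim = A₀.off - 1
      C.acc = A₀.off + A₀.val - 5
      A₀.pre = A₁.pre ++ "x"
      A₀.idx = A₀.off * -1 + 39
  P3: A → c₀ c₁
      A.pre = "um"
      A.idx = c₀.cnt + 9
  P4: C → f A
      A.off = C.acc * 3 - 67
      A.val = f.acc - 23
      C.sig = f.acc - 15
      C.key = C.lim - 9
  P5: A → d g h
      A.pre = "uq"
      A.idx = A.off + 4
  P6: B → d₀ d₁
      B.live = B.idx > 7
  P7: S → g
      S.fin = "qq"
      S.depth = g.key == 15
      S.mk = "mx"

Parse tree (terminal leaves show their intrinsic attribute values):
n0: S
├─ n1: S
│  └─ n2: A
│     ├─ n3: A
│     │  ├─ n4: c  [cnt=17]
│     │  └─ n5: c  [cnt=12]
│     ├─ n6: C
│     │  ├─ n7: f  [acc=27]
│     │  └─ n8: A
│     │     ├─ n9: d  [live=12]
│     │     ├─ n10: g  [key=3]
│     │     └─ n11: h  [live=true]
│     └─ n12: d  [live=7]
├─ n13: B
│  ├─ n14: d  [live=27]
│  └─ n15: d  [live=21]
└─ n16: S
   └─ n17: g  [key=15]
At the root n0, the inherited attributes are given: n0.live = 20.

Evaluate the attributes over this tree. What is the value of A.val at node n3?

23

1. n0.live = 20  [given at root]
2. n1.live = -6  [S₀.live * 2 - 46]
3. n2.off = 12  [S.live * -1 + 6]
4. n2.val = 14  [S.live * 2 + 26]
5. n3.off = 21  [A₀.val + 7]
6. n3.val = 23  [A₀.off + A₀.val - 3]
7. n4.cnt = 17  [terminal]
8. n5.cnt = 12  [terminal]
9. n3.pre = "um"  ["um"]
10. n3.idx = 26  [c₀.cnt + 9]
11. n6.lim = 11  [A₀.off - 1]
12. n6.acc = 21  [A₀.off + A₀.val - 5]
13. n7.acc = 27  [terminal]
14. n8.off = -4  [C.acc * 3 - 67]
15. n8.val = 4  [f.acc - 23]
16. n9.live = 12  [terminal]
17. n10.key = 3  [terminal]
18. n11.live = true  [terminal]
19. n8.pre = "uq"  ["uq"]
20. n8.idx = 0  [A.off + 4]
21. n6.sig = 12  [f.acc - 15]
22. n6.key = 2  [C.lim - 9]
23. n12.live = 7  [terminal]
24. n2.pre = "umx"  [A₁.pre ++ "x"]
25. n2.idx = 27  [A₀.off * -1 + 39]
26. n1.fin = "umxn"  [A.pre ++ "n"]
27. n1.depth = false  [S.live > -6]
28. n1.mk = "nz"  ["nz"]
29. n13.idx = 7  [S₀.live - 13]
30. n14.live = 27  [terminal]
31. n15.live = 21  [terminal]
32. n13.live = false  [B.idx > 7]
33. n16.live = 14  [len(S₁.mk) + 12]
34. n17.key = 15  [terminal]
35. n16.fin = "qq"  ["qq"]
36. n16.depth = true  [g.key == 15]
37. n16.mk = "mx"  ["mx"]
38. n0.fin = "qnz"  ["q" ++ S₁.mk]
39. n0.depth = false  [S₀.live > 20]
40. n0.mk = "n"  [if B.live then S₂.fin else "n"]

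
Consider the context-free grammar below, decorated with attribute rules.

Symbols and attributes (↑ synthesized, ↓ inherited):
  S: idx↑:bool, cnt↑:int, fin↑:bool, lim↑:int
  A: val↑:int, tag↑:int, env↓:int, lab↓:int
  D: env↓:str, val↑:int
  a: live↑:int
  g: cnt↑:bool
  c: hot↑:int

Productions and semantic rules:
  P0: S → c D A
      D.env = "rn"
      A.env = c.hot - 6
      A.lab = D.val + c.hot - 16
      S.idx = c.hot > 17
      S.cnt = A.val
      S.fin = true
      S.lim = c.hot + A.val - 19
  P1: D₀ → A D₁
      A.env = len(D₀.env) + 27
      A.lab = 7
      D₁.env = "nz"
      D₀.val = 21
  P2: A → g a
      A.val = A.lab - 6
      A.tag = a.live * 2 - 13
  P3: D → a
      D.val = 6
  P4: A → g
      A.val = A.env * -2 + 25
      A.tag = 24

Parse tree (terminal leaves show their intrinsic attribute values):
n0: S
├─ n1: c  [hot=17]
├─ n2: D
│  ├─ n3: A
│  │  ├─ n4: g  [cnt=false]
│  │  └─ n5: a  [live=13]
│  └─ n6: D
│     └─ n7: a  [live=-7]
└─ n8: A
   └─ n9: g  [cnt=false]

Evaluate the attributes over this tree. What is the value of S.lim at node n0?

1

1. n1.hot = 17  [terminal]
2. n2.env = "rn"  ["rn"]
3. n3.env = 29  [len(D₀.env) + 27]
4. n3.lab = 7  [7]
5. n4.cnt = false  [terminal]
6. n5.live = 13  [terminal]
7. n3.val = 1  [A.lab - 6]
8. n3.tag = 13  [a.live * 2 - 13]
9. n6.env = "nz"  ["nz"]
10. n7.live = -7  [terminal]
11. n6.val = 6  [6]
12. n2.val = 21  [21]
13. n8.env = 11  [c.hot - 6]
14. n8.lab = 22  [D.val + c.hot - 16]
15. n9.cnt = false  [terminal]
16. n8.val = 3  [A.env * -2 + 25]
17. n8.tag = 24  [24]
18. n0.idx = false  [c.hot > 17]
19. n0.cnt = 3  [A.val]
20. n0.fin = true  [true]
21. n0.lim = 1  [c.hot + A.val - 19]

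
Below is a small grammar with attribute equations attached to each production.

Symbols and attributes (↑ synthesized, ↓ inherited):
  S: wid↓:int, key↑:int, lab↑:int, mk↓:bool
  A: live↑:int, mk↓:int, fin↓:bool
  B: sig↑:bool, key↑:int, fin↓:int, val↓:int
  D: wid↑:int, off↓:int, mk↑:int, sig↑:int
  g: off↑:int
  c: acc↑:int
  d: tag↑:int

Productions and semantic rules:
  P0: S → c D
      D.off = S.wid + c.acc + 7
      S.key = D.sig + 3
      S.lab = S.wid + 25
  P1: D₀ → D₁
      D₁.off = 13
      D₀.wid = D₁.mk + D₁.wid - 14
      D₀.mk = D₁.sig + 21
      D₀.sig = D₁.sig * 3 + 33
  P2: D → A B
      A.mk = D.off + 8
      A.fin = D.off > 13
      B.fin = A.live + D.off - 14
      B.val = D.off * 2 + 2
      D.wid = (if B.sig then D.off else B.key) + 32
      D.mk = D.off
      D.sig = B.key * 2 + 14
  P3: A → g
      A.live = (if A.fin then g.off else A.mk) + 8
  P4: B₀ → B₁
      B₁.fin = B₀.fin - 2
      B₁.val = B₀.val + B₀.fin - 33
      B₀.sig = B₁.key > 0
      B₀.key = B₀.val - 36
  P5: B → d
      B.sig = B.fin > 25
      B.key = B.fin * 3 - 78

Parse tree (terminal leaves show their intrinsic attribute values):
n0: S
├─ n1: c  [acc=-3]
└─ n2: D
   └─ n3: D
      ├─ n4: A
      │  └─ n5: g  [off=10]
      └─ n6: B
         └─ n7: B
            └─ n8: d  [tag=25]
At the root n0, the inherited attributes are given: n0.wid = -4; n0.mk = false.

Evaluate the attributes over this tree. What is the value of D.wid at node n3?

1. n0.wid = -4  [given at root]
2. n0.mk = false  [given at root]
3. n1.acc = -3  [terminal]
4. n2.off = 0  [S.wid + c.acc + 7]
5. n3.off = 13  [13]
6. n4.mk = 21  [D.off + 8]
7. n4.fin = false  [D.off > 13]
8. n5.off = 10  [terminal]
9. n4.live = 29  [(if A.fin then g.off else A.mk) + 8]
10. n6.fin = 28  [A.live + D.off - 14]
11. n6.val = 28  [D.off * 2 + 2]
12. n7.fin = 26  [B₀.fin - 2]
13. n7.val = 23  [B₀.val + B₀.fin - 33]
14. n8.tag = 25  [terminal]
15. n7.sig = true  [B.fin > 25]
16. n7.key = 0  [B.fin * 3 - 78]
17. n6.sig = false  [B₁.key > 0]
18. n6.key = -8  [B₀.val - 36]
19. n3.wid = 24  [(if B.sig then D.off else B.key) + 32]
20. n3.mk = 13  [D.off]
21. n3.sig = -2  [B.key * 2 + 14]
22. n2.wid = 23  [D₁.mk + D₁.wid - 14]
23. n2.mk = 19  [D₁.sig + 21]
24. n2.sig = 27  [D₁.sig * 3 + 33]
25. n0.key = 30  [D.sig + 3]
26. n0.lab = 21  [S.wid + 25]

24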